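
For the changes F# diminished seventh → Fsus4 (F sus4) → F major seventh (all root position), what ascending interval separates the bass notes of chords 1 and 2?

The roots are F# and F.
From F# to F: 11 semitones over an octave = diminished.

diminished octave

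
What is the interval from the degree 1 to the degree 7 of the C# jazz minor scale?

Spelling the C# jazz minor scale: C# D# E F# G# A# B#.
The degree 1 is C# and the 7th scale degree is B#.
From C# to B# is 11 semitones, exactly the major seventh.

major seventh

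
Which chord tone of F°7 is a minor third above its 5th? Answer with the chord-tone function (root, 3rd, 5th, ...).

Spelling the chord: F, A♭, C♭, E𝄫.
The 5th is C♭. A minor third above C♭ is E𝄫.
E𝄫 is the chord's 7th.

7th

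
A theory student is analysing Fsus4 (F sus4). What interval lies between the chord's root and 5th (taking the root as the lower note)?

F sus4 is spelled F-Bb-C.
So we need the interval from F up to C.
F up to C spans 5 letter names and 7 semitones — a perfect fifth.

perfect fifth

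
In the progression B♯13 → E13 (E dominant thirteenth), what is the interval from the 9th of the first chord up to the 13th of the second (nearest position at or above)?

The 9th of B♯13 is C𝄪; the 13th of E13 (E dominant thirteenth) is C♯.
8 letter names make it an octave; at 11 semitones (a half step narrower than perfect) the quality is diminished.

d8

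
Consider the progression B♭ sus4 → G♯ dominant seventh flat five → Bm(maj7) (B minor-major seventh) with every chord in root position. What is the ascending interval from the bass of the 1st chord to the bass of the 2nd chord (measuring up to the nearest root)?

The roots are B♭ and G♯.
B♭ up to G♯ is 10 semitones, a half step wider than a major sixth, so the interval is augmented.

augmented sixth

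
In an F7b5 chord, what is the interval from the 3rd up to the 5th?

F7b5 (F dominant seventh flat five): F, A, C♭, E♭.
That puts A below C♭.
3 letter names make it a third; at 2 semitones (a whole step narrower than major) the quality is diminished.

diminished 3rd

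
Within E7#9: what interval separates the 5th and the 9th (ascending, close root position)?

E7#9 (E dominant seventh sharp nine): E–G#–B–D–F##.
The 5th is B and the 9th is F##.
From B to F##: 8 semitones over a fifth = augmented.

augmented fifth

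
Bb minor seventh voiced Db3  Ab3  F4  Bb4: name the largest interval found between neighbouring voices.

major sixth

Adjacent intervals: Db3→Ab3 = perfect fifth; Ab3→F4 = major sixth; F4→Bb4 = perfect fourth.
The largest is Ab3 to F4, a major sixth (9 semitones).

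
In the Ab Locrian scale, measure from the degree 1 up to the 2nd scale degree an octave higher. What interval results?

minor 9th

Spelling the Ab Locrian scale: Ab Bbb Cb Db Ebb Fb Gb.
So we need the interval from Ab up to Bbb.
Ab up to Bbb is 13 semitones, a half step narrower than a major ninth, so the interval is minor.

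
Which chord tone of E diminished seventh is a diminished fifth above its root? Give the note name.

Edim7 (E diminished seventh) is spelled E, G, B♭, D♭.
The root is E. A diminished fifth above E is B♭.
B♭ is the chord's 5th.

Bb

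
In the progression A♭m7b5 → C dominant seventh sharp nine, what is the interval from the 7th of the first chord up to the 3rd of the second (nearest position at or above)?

augmented sixth

The 7th of A♭m7b5 is G♭; the 3rd of C dominant seventh sharp nine is E.
G♭ up to E is 10 semitones, a half step wider than a major sixth, so the interval is augmented.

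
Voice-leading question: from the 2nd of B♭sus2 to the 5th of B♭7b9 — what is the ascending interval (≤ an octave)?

P4

B♭sus2 has C as its 2nd, and B♭7b9 has F as its 5th.
C up to F spans 4 letter names and 5 semitones — a perfect fourth.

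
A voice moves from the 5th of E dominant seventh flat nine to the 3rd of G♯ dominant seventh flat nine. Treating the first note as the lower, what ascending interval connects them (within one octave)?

The 5th of E dominant seventh flat nine is B; the 3rd of G♯ dominant seventh flat nine is B♯.
1 letter names make it a unison; at 1 semitone (a half step wider than perfect) the quality is augmented.

augmented 1st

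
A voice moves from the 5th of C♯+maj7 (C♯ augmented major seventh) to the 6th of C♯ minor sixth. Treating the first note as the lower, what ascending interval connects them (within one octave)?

C♯+maj7 (C♯ augmented major seventh) has G𝄪 as its 5th, and C♯ minor sixth has A♯ as its 6th.
2 letter names make it a second; at 1 semitone (a half step narrower than major) the quality is minor.

m2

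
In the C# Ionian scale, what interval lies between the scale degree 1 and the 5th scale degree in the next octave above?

perfect twelfth

Spelling the C# Ionian scale: C# D# E# F# G# A# B#.
That puts C# below G#.
C# up to G# spans 12 letter names and 19 semitones — a perfect twelfth.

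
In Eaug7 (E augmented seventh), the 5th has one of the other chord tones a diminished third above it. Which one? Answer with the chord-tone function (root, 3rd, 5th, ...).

7th

The chord tones of E augmented seventh are E G# B# D.
The 5th is B#. A diminished third above B# is D.
D is the chord's 7th.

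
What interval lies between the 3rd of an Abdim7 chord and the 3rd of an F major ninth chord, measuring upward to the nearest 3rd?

Abdim7 has Cb as its 3rd, and F major ninth has A as its 3rd.
From Cb to A: 10 semitones over a sixth = augmented.

augmented sixth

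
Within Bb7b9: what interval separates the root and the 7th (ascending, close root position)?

Bb7b9: Bb D F Ab Cb.
So we need the interval from Bb up to Ab.
7 letter names make it a seventh; at 10 semitones (a half step narrower than major) the quality is minor.

m7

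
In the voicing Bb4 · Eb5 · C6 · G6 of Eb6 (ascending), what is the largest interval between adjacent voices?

major sixth

Adjacent intervals: Bb4→Eb5 = perfect fourth; Eb5→C6 = major sixth; C6→G6 = perfect fifth.
The largest is Eb5 to C6, a major sixth (9 semitones).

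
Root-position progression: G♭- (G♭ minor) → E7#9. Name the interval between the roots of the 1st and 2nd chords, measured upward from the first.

augmented 6th

The roots are G♭ and E.
G♭ up to E is 10 semitones, a half step wider than a major sixth, so the interval is augmented.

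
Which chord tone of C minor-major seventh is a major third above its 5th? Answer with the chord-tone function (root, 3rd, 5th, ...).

The chord tones of Cm(maj7) are C–Eb–G–B.
The 5th is G. A major third above G is B.
B is the chord's 7th.

7th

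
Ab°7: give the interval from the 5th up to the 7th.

m3

Spelling the chord: Ab-Cb-Ebb-Gbb.
The 5th is Ebb and the 7th is Gbb.
3 letter names make it a third; at 3 semitones (a half step narrower than major) the quality is minor.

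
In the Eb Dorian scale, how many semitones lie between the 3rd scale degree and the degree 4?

The scale is Eb F Gb Ab Bb C Db.
Gb up to Ab is a major second — 2 semitones.

2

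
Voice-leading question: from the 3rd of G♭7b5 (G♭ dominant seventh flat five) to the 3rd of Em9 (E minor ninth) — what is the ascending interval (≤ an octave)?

major 6th

G♭7b5 (G♭ dominant seventh flat five) has B♭ as its 3rd, and Em9 (E minor ninth) has G as its 3rd.
Counting 6 letters and 9 half steps from B♭ gives a major sixth.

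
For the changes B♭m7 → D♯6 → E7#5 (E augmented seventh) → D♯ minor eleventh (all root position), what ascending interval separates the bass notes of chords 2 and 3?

The roots are D♯ and E.
2 letter names make it a second; at 1 semitone (a half step narrower than major) the quality is minor.

minor 2nd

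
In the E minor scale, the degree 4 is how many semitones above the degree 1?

5

The scale is E F# G A B C D.
E up to A is a perfect fourth — 5 semitones.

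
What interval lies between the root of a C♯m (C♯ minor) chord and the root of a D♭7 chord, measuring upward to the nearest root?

The root of C♯m (C♯ minor) is C♯; the root of D♭7 is D♭.
C♯ up to D♭ is 0 semitones, a whole step narrower than a major second, so the interval is diminished.

diminished 2nd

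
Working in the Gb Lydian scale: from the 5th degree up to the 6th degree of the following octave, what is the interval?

major ninth

Spelling the Gb Lydian scale: Gb Ab Bb C Db Eb F.
5th degree = Db; 6th degree (up an octave) = Eb.
Db up to Eb spans 9 letter names and 14 semitones — a major ninth.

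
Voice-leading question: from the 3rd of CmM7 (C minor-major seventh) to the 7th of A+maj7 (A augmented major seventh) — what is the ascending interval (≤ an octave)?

CmM7 (C minor-major seventh) has Eb as its 3rd, and A+maj7 (A augmented major seventh) has G# as its 7th.
Eb up to G# is 5 semitones, a half step wider than a major third, so the interval is augmented.

augmented third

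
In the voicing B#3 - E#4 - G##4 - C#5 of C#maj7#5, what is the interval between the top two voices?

Those voices are G##4 and C#5.
G## up to C# is 4 semitones, a half step narrower than a perfect fourth, so the interval is diminished.

diminished 4th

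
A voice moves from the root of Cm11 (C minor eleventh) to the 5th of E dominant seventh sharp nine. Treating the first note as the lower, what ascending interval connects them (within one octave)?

Cm11 (C minor eleventh) has C as its root, and E dominant seventh sharp nine has B as its 5th.
From C to B is 11 semitones, exactly the major seventh.

major 7th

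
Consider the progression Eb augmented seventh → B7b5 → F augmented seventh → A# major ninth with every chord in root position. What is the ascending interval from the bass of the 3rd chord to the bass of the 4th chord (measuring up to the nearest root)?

A3

The roots are F and A#.
F up to A# is 5 semitones, a half step wider than a major third, so the interval is augmented.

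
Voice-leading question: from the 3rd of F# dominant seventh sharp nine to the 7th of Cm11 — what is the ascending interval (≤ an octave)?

The 3rd of F# dominant seventh sharp nine is A#; the 7th of Cm11 is Bb.
A# up to Bb is 0 semitones, a whole step narrower than a major second, so the interval is diminished.

d2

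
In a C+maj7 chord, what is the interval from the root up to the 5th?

augmented fifth

Spelling the chord: C E G♯ B.
Root = C; 5th = G♯.
5 letter names make it a fifth; at 8 semitones (a half step wider than perfect) the quality is augmented.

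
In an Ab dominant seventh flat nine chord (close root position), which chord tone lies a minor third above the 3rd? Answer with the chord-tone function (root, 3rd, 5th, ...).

5th

Ab7b9 is spelled Ab C Eb Gb Bbb.
The 3rd is C. A minor third above C is Eb.
Eb is the chord's 5th.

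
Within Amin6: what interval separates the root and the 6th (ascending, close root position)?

major sixth

A minor sixth is spelled A-C-E-F#.
So we need the interval from A up to F#.
A up to F# spans 6 letter names and 9 semitones — a major sixth.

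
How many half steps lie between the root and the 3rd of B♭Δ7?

B♭maj7 is spelled B♭ D F A.
B♭ to D is a major third: 4 semitones.

4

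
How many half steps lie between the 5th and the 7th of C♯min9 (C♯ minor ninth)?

3

C♯m9 (C♯ minor ninth) is spelled C♯ E G♯ B D♯.
G♯ to B is a minor third: 3 semitones.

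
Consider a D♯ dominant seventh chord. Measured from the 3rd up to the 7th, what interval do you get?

diminished fifth

Spelling the chord: D♯ F𝄪 A♯ C♯.
That puts F𝄪 below C♯.
5 letter names make it a fifth; at 6 semitones (a half step narrower than perfect) the quality is diminished.
This 3–7 tritone is the characteristic tension at the heart of the dominant sound.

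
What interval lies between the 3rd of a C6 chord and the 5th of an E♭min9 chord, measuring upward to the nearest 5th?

diminished fifth

C6 has E as its 3rd, and E♭min9 has B♭ as its 5th.
E up to B♭ is 6 semitones, a half step narrower than a perfect fifth, so the interval is diminished.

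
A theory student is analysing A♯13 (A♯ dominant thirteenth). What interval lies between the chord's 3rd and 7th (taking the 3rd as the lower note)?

diminished 5th

A♯ dominant thirteenth: A♯-C𝄪-E♯-G♯-B♯-F𝄪.
So we need the interval from C𝄪 up to G♯.
C𝄪 up to G♯ is 6 semitones, a half step narrower than a perfect fifth, so the interval is diminished.
This 3–7 tritone is the characteristic tension at the heart of the dominant sound.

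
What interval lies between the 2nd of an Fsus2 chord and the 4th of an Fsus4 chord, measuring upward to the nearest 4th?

m3

Fsus2 has G as its 2nd, and Fsus4 has B♭ as its 4th.
G up to B♭ is 3 semitones, a half step narrower than a major third, so the interval is minor.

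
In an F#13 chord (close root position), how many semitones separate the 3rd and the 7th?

F# dominant thirteenth: F#, A#, C#, E, G#, D#.
A# to E is a diminished fifth: 6 semitones.

6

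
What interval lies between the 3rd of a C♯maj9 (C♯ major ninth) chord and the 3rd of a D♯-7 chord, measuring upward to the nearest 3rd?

minor second

The 3rd of C♯maj9 (C♯ major ninth) is E♯; the 3rd of D♯-7 is F♯.
2 letter names make it a second; at 1 semitone (a half step narrower than major) the quality is minor.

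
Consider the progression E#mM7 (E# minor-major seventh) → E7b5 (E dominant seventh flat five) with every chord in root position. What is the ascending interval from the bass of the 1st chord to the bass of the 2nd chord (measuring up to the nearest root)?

The roots are E# and E.
From E# to E: 11 semitones over an octave = diminished.

diminished octave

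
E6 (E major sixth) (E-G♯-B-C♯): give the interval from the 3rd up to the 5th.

minor 3rd

3rd = G♯; 5th = B.
G♯ up to B is 3 semitones, a half step narrower than a major third, so the interval is minor.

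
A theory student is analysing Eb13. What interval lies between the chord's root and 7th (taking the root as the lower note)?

minor seventh

The chord tones of Eb dominant thirteenth are Eb-G-Bb-Db-F-C.
The root is Eb and the 7th is Db.
Eb up to Db is 10 semitones, a half step narrower than a major seventh, so the interval is minor.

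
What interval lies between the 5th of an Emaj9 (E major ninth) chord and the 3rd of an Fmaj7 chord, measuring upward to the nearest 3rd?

minor seventh

The 5th of Emaj9 (E major ninth) is B; the 3rd of Fmaj7 is A.
B up to A is 10 semitones, a half step narrower than a major seventh, so the interval is minor.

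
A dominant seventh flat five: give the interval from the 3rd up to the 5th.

A7b5 (A dominant seventh flat five): A, C#, Eb, G.
The 3rd is C# and the 5th is Eb.
3 letter names make it a third; at 2 semitones (a whole step narrower than major) the quality is diminished.

diminished third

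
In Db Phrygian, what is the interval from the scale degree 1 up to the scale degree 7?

minor seventh

Spelling Db Phrygian: Db Ebb Fb Gb Ab Bbb Cb.
That puts Db below Cb.
From Db to Cb: 10 semitones over a seventh = minor.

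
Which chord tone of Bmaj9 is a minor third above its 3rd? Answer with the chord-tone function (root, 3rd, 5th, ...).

5th

Bmaj9 (B major ninth): B-D#-F#-A#-C#.
The 3rd is D#. A minor third above D# is F#.
F# is the chord's 5th.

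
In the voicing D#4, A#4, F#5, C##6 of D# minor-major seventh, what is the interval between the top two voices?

Those voices are F#5 and C##6.
F# up to C## is 8 semitones, a half step wider than a perfect fifth, so the interval is augmented.

augmented fifth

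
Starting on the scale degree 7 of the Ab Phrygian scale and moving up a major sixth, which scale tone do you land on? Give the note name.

The scale is Ab Bbb Cb Db Eb Fb Gb.
The scale degree 7 is Gb; a major sixth above that is Eb — scale degree 5.

Eb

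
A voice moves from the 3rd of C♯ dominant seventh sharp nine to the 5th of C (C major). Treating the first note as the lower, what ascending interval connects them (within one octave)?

C♯ dominant seventh sharp nine has E♯ as its 3rd, and C (C major) has G as its 5th.
E♯ up to G is 2 semitones, a whole step narrower than a major third, so the interval is diminished.

d3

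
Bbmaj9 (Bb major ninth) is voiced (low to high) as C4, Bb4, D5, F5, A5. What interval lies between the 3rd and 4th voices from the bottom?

minor third

Those voices are D5 and F5.
3 letter names make it a third; at 3 semitones (a half step narrower than major) the quality is minor.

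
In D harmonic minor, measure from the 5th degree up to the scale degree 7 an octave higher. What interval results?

major tenth

The scale runs D E F G A Bb C#.
So we need the interval from A up to C#.
A up to C# spans 10 letter names and 16 semitones — a major tenth.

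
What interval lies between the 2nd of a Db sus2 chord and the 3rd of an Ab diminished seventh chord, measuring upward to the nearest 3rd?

Db sus2 has Eb as its 2nd, and Ab diminished seventh has Cb as its 3rd.
Eb up to Cb is 8 semitones, a half step narrower than a major sixth, so the interval is minor.

minor sixth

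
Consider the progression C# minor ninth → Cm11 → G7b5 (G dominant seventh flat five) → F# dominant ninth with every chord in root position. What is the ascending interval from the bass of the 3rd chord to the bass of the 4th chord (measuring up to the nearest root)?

The roots are G and F#.
G up to F# spans 7 letter names and 11 semitones — a major seventh.

major seventh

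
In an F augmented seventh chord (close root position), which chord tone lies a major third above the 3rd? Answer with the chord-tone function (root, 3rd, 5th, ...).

The chord tones of F+7 are F–A–C#–Eb.
The 3rd is A. A major third above A is C#.
C# is the chord's 5th.

5th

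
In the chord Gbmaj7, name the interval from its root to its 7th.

major 7th

Spelling the chord: Gb-Bb-Db-F.
So we need the interval from Gb up to F.
From Gb to F is 11 semitones, exactly the major seventh.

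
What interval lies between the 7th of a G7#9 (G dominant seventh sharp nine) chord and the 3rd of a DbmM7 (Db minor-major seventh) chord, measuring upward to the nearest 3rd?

diminished octave

G7#9 (G dominant seventh sharp nine) has F as its 7th, and DbmM7 (Db minor-major seventh) has Fb as its 3rd.
8 letter names make it an octave; at 11 semitones (a half step narrower than perfect) the quality is diminished.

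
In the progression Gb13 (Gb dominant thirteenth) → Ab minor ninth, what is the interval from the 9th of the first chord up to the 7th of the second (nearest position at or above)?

minor seventh

The 9th of Gb13 (Gb dominant thirteenth) is Ab; the 7th of Ab minor ninth is Gb.
Ab up to Gb is 10 semitones, a half step narrower than a major seventh, so the interval is minor.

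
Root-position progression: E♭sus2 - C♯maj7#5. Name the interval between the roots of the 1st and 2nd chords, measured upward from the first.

The roots are E♭ and C♯.
From E♭ to C♯: 10 semitones over a sixth = augmented.

augmented 6th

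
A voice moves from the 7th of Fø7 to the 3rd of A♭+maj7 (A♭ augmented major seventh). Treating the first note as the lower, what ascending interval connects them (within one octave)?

major sixth

The 7th of Fø7 is E♭; the 3rd of A♭+maj7 (A♭ augmented major seventh) is C.
Counting 6 letters and 9 half steps from E♭ gives a major sixth.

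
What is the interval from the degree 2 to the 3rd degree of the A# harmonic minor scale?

The scale runs A# B# C# D# E# F# G##.
So we need the interval from B# up to C#.
B# up to C# is 1 semitone, a half step narrower than a major second, so the interval is minor.

minor second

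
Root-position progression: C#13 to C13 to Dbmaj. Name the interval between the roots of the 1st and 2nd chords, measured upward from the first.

d8

The roots are C# and C.
From C# to C: 11 semitones over an octave = diminished.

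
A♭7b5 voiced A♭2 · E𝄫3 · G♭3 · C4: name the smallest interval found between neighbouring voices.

M3

Adjacent intervals: A♭2→E𝄫3 = diminished fifth; E𝄫3→G♭3 = major third; G♭3→C4 = augmented fourth.
The smallest is E𝄫3 to G♭3, a major third (4 semitones).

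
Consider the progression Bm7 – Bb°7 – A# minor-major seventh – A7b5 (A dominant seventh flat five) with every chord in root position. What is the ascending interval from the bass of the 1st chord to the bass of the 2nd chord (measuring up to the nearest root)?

diminished octave

The roots are B and Bb.
8 letter names make it an octave; at 11 semitones (a half step narrower than perfect) the quality is diminished.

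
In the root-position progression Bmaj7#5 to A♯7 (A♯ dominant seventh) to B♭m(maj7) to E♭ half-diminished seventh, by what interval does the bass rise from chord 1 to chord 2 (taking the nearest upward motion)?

The roots are B and A♯.
Counting 7 letters and 11 half steps from B gives a major seventh.

major seventh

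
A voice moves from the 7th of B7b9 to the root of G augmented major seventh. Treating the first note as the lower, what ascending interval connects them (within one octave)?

m7

The 7th of B7b9 is A; the root of G augmented major seventh is G.
7 letter names make it a seventh; at 10 semitones (a half step narrower than major) the quality is minor.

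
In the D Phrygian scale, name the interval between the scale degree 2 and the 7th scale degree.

The scale runs D Eb F G A Bb C.
That puts Eb below C.
Counting 6 letters and 9 half steps from Eb gives a major sixth.

major 6th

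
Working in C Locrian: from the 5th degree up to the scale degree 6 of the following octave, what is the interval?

The scale runs C D♭ E♭ F G♭ A♭ B♭.
That puts G♭ below A♭.
G♭ up to A♭ spans 9 letter names and 14 semitones — a major ninth.

major ninth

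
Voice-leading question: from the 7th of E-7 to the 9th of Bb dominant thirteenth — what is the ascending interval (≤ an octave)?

The 7th of E-7 is D; the 9th of Bb dominant thirteenth is C.
7 letter names make it a seventh; at 10 semitones (a half step narrower than major) the quality is minor.

m7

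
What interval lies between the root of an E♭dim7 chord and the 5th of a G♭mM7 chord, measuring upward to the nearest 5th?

minor seventh

The root of E♭dim7 is E♭; the 5th of G♭mM7 is D♭.
E♭ up to D♭ is 10 semitones, a half step narrower than a major seventh, so the interval is minor.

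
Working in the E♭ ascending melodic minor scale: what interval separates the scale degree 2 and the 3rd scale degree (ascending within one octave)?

E♭ melodic minor: E♭ F G♭ A♭ B♭ C D.
The scale degree 2 is F and the 3rd degree is G♭.
2 letter names make it a second; at 1 semitone (a half step narrower than major) the quality is minor.

minor second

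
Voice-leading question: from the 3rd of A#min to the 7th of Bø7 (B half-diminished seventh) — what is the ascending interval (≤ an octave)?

m6

A#min has C# as its 3rd, and Bø7 (B half-diminished seventh) has A as its 7th.
6 letter names make it a sixth; at 8 semitones (a half step narrower than major) the quality is minor.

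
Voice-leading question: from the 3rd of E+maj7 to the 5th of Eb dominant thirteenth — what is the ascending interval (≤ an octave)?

diminished third

E+maj7 has G# as its 3rd, and Eb dominant thirteenth has Bb as its 5th.
G# up to Bb is 2 semitones, a whole step narrower than a major third, so the interval is diminished.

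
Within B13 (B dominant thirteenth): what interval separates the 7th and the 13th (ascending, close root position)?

major 7th

B13 (B dominant thirteenth) is spelled B D# F# A C# G#.
7th = A; 13th = G#.
A up to G# spans 7 letter names and 11 semitones — a major seventh.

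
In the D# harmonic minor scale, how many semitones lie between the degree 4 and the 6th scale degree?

3

The scale is D# E# F# G# A# B C##.
G# up to B is a minor third — 3 semitones.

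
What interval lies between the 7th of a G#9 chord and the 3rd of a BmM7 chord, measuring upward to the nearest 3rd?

minor sixth

The 7th of G#9 is F#; the 3rd of BmM7 is D.
F# up to D is 8 semitones, a half step narrower than a major sixth, so the interval is minor.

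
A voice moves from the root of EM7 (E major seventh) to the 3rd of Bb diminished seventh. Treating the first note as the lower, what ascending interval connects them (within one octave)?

EM7 (E major seventh) has E as its root, and Bb diminished seventh has Db as its 3rd.
E up to Db is 9 semitones, a whole step narrower than a major seventh, so the interval is diminished.

diminished 7th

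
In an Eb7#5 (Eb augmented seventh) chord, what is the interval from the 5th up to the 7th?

d3

Spelling the chord: Eb-G-B-Db.
The 5th is B and the 7th is Db.
3 letter names make it a third; at 2 semitones (a whole step narrower than major) the quality is diminished.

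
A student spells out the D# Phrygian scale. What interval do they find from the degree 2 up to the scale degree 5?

augmented fourth

The scale runs D# E F# G# A# B C#.
The degree 2 is E and the 5th degree is A#.
4 letter names make it a fourth; at 6 semitones (a half step wider than perfect) the quality is augmented.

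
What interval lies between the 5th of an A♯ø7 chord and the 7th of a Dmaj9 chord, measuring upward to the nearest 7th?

A♯ø7 has E as its 5th, and Dmaj9 has C♯ as its 7th.
Counting 6 letters and 9 half steps from E gives a major sixth.

major sixth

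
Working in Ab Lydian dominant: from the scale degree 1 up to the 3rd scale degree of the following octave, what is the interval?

Ab lydian dominant: Ab Bb C D Eb F Gb.
Scale degree 1 = Ab; 3rd degree (up an octave) = C.
Counting 10 letters and 16 half steps from Ab gives a major tenth.

major tenth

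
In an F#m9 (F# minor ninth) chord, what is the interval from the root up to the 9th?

major 9th

F#min9 is spelled F#, A, C#, E, G#.
The root is F# and the 9th is G#.
Counting 9 letters and 14 half steps from F# gives a major ninth.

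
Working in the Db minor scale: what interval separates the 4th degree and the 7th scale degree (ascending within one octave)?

Db natural minor: Db Eb Fb Gb Ab Bbb Cb.
So we need the interval from Gb up to Cb.
Counting 4 letters and 5 half steps from Gb gives a perfect fourth.

perfect fourth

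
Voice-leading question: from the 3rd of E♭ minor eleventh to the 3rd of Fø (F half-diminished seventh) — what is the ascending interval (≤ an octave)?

The 3rd of E♭ minor eleventh is G♭; the 3rd of Fø (F half-diminished seventh) is A♭.
From G♭ to A♭ is 2 semitones, exactly the major second.

major second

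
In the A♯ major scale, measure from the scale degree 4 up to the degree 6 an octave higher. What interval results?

M10

Spelling the A♯ major scale: A♯ B♯ C𝄪 D♯ E♯ F𝄪 G𝄪.
So we need the interval from D♯ up to F𝄪.
Counting 10 letters and 16 half steps from D♯ gives a major tenth.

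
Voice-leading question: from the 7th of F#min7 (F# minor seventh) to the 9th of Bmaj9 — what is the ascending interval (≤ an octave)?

major 6th

The 7th of F#min7 (F# minor seventh) is E; the 9th of Bmaj9 is C#.
From E to C# is 9 semitones, exactly the major sixth.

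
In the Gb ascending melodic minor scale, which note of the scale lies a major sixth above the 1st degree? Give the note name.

The scale is Gb Ab Bbb Cb Db Eb F.
The 1st degree is Gb; a major sixth above that is Eb — scale degree 6.

Eb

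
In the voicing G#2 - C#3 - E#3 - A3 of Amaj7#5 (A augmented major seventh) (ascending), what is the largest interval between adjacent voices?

perfect 4th

Adjacent intervals: G#2→C#3 = perfect fourth; C#3→E#3 = major third; E#3→A3 = diminished fourth.
The largest is G#2 to C#3, a perfect fourth (5 semitones).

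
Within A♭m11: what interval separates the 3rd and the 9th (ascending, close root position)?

major seventh

A♭m11: A♭ C♭ E♭ G♭ B♭ D♭.
That puts C♭ below B♭.
From C♭ to B♭ is 11 semitones, exactly the major seventh.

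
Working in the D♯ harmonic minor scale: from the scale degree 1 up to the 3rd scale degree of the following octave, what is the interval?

D♯ harmonic minor: D♯ E♯ F♯ G♯ A♯ B C𝄪.
The scale degree 1 is D♯ and the 3rd degree (up an octave) is F♯.
10 letter names make it a tenth; at 15 semitones (a half step narrower than major) the quality is minor.

minor 10th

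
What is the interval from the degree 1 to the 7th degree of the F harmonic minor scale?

major seventh

F harmonic minor: F G Ab Bb C Db E.
So we need the interval from F up to E.
F up to E spans 7 letter names and 11 semitones — a major seventh.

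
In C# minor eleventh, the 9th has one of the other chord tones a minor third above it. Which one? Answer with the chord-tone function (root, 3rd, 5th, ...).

11th

Spelling the chord: C# E G# B D# F#.
The 9th is D#. A minor third above D# is F#.
F# is the chord's 11th.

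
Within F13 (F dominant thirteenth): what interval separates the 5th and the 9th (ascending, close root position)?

Spelling the chord: F-A-C-E♭-G-D.
5th = C; 9th = G.
C up to G spans 5 letter names and 7 semitones — a perfect fifth.

perfect fifth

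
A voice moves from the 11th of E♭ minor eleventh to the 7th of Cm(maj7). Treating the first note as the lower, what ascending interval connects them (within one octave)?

E♭ minor eleventh has A♭ as its 11th, and Cm(maj7) has B as its 7th.
A♭ up to B is 3 semitones, a half step wider than a major second, so the interval is augmented.

augmented second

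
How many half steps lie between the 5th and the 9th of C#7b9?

6

Spelling the chord: C#–E#–G#–B–D.
G# to D is a diminished fifth: 6 semitones.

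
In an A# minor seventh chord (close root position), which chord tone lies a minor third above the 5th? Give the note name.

G#

A#m7 (A# minor seventh) is spelled A#, C#, E#, G#.
The 5th is E#. A minor third above E# is G#.
G# is the chord's 7th.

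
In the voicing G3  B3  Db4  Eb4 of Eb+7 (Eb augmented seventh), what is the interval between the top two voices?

M2

Those voices are Db4 and Eb4.
From Db to Eb is 2 semitones, exactly the major second.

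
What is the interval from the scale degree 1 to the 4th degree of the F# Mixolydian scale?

The scale runs F# G# A# B C# D# E.
So we need the interval from F# up to B.
F# up to B spans 4 letter names and 5 semitones — a perfect fourth.

perfect fourth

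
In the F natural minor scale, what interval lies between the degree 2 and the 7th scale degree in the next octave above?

minor thirteenth

The scale runs F G Ab Bb C Db Eb.
So we need the interval from G up to Eb.
From G to Eb: 20 semitones over a thirteenth = minor.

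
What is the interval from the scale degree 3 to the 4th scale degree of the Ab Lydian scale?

Spelling the Ab Lydian scale: Ab Bb C D Eb F G.
So we need the interval from C up to D.
Counting 2 letters and 2 half steps from C gives a major second.

M2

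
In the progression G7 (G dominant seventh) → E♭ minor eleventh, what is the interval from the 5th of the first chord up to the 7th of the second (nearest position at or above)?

G7 (G dominant seventh) has D as its 5th, and E♭ minor eleventh has D♭ as its 7th.
8 letter names make it an octave; at 11 semitones (a half step narrower than perfect) the quality is diminished.

diminished 8th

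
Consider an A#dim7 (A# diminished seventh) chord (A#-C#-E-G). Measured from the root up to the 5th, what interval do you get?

Root = A#; 5th = E.
From A# to E: 6 semitones over a fifth = diminished.

diminished fifth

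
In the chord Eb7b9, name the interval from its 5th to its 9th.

d5

Eb dominant seventh flat nine: Eb–G–Bb–Db–Fb.
So we need the interval from Bb up to Fb.
Bb up to Fb is 6 semitones, a half step narrower than a perfect fifth, so the interval is diminished.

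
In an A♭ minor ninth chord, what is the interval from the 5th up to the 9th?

Spelling the chord: A♭–C♭–E♭–G♭–B♭.
The 5th is E♭ and the 9th is B♭.
Counting 5 letters and 7 half steps from E♭ gives a perfect fifth.

perfect fifth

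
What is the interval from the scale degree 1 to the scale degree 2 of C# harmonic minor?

C# harmonic minor: C# D# E F# G# A B#.
So we need the interval from C# up to D#.
Counting 2 letters and 2 half steps from C# gives a major second.

major 2nd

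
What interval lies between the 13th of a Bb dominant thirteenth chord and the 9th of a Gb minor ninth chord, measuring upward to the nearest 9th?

The 13th of Bb dominant thirteenth is G; the 9th of Gb minor ninth is Ab.
From G to Ab: 1 semitone over a second = minor.

minor second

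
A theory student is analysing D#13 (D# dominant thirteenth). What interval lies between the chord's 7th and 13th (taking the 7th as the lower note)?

major seventh

The chord tones of D#13 (D# dominant thirteenth) are D# F## A# C# E# B#.
The 7th is C# and the 13th is B#.
C# up to B# spans 7 letter names and 11 semitones — a major seventh.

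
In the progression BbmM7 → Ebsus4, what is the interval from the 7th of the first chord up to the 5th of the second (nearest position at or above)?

BbmM7 has A as its 7th, and Ebsus4 has Bb as its 5th.
From A to Bb: 1 semitone over a second = minor.

minor second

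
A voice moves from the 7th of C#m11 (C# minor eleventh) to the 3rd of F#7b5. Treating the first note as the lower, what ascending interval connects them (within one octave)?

major seventh

The 7th of C#m11 (C# minor eleventh) is B; the 3rd of F#7b5 is A#.
B up to A# spans 7 letter names and 11 semitones — a major seventh.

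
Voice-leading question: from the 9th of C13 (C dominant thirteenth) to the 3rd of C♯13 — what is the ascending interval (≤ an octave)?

augmented second

The 9th of C13 (C dominant thirteenth) is D; the 3rd of C♯13 is E♯.
D up to E♯ is 3 semitones, a half step wider than a major second, so the interval is augmented.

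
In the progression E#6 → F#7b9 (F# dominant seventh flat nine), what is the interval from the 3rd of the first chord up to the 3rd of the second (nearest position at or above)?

minor second

The 3rd of E#6 is G##; the 3rd of F#7b9 (F# dominant seventh flat nine) is A#.
From G## to A#: 1 semitone over a second = minor.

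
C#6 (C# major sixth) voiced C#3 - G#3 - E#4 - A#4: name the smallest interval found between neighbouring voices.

Adjacent intervals: C#3→G#3 = perfect fifth; G#3→E#4 = major sixth; E#4→A#4 = perfect fourth.
The smallest is E#4 to A#4, a perfect fourth (5 semitones).

perfect 4th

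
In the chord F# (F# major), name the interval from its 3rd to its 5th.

F# (F# major) is spelled F#, A#, C#.
That puts A# below C#.
A# up to C# is 3 semitones, a half step narrower than a major third, so the interval is minor.

minor 3rd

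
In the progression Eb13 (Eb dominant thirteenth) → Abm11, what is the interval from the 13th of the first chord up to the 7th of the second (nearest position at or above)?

The 13th of Eb13 (Eb dominant thirteenth) is C; the 7th of Abm11 is Gb.
5 letter names make it a fifth; at 6 semitones (a half step narrower than perfect) the quality is diminished.

d5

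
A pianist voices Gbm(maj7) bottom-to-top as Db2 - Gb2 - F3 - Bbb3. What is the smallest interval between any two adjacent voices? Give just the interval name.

diminished 4th

Adjacent intervals: Db2→Gb2 = perfect fourth; Gb2→F3 = major seventh; F3→Bbb3 = diminished fourth.
The smallest is F3 to Bbb3, a diminished fourth (4 semitones).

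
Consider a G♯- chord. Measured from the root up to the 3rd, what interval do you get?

m3

G♯min (G♯ minor) is spelled G♯-B-D♯.
Root = G♯; 3rd = B.
G♯ up to B is 3 semitones, a half step narrower than a major third, so the interval is minor.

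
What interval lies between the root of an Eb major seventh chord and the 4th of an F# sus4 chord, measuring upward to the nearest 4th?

Eb major seventh has Eb as its root, and F# sus4 has B as its 4th.
From Eb to B: 8 semitones over a fifth = augmented.

augmented fifth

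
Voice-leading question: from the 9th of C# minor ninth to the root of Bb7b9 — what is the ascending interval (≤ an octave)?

The 9th of C# minor ninth is D#; the root of Bb7b9 is Bb.
From D# to Bb: 7 semitones over a sixth = diminished.

diminished 6th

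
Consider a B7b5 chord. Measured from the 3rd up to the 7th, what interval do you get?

B dominant seventh flat five: B-D♯-F-A.
So we need the interval from D♯ up to A.
From D♯ to A: 6 semitones over a fifth = diminished.

diminished 5th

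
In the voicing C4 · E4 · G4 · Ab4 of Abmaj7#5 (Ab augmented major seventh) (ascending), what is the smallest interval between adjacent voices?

minor second

Adjacent intervals: C4→E4 = major third; E4→G4 = minor third; G4→Ab4 = minor second.
The smallest is G4 to Ab4, a minor second (1 semitone).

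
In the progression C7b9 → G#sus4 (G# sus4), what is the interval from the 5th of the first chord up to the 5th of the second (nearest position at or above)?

augmented 5th

C7b9 has G as its 5th, and G#sus4 (G# sus4) has D# as its 5th.
G up to D# is 8 semitones, a half step wider than a perfect fifth, so the interval is augmented.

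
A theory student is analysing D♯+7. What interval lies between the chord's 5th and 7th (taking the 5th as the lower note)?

diminished third

D♯7#5 (D♯ augmented seventh) is spelled D♯, F𝄪, A𝄪, C♯.
So we need the interval from A𝄪 up to C♯.
3 letter names make it a third; at 2 semitones (a whole step narrower than major) the quality is diminished.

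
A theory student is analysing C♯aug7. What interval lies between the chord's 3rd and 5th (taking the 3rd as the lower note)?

Spelling the chord: C♯, E♯, G𝄪, B.
That puts E♯ below G𝄪.
Counting 3 letters and 4 half steps from E♯ gives a major third.

M3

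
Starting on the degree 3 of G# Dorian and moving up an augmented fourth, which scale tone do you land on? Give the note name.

E#

The scale is G# A# B C# D# E# F#.
The degree 3 is B; an augmented fourth above that is E# — scale degree 6.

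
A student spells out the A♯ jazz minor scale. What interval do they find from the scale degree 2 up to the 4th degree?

A♯ melodic minor: A♯ B♯ C♯ D♯ E♯ F𝄪 G𝄪.
So we need the interval from B♯ up to D♯.
From B♯ to D♯: 3 semitones over a third = minor.

minor third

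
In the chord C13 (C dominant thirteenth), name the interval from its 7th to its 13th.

Spelling the chord: C E G Bb D A.
So we need the interval from Bb up to A.
Bb up to A spans 7 letter names and 11 semitones — a major seventh.

major 7th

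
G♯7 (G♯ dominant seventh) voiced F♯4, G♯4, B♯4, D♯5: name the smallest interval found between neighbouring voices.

Adjacent intervals: F♯4→G♯4 = major second; G♯4→B♯4 = major third; B♯4→D♯5 = minor third.
The smallest is F♯4 to G♯4, a major second (2 semitones).

major second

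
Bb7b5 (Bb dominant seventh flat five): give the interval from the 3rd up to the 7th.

d5

The chord tones of Bb7b5 are Bb–D–Fb–Ab.
That puts D below Ab.
D up to Ab is 6 semitones, a half step narrower than a perfect fifth, so the interval is diminished.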